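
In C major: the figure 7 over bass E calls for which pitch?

Counting 6 letter steps above E lands on D; in C major, that letter is D.

D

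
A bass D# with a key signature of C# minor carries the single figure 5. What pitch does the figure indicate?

Counting 4 letter steps above D# lands on A; in C# minor, that letter is A.

A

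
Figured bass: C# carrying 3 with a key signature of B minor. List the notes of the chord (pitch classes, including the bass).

C#, E, G

The written figures 3 are shorthand for 5/3: the 5 is implied.
A third above C# in this key is E.
A fifth above C# in this key is G.
Together with the bass C#, this spells C# diminished in root position.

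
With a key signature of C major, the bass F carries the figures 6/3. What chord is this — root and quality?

D minor

The figures 6/3 indicate a triad in first inversion.
In first inversion the root lies a sixth above the bass: a sixth above F in C major is D.
The chord tones are F, A, D, giving D minor.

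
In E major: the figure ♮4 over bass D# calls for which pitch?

G

Counting 3 letter steps above D# lands on G; in E major, that letter is G#.
The ♮4 figure makes it natural, giving G.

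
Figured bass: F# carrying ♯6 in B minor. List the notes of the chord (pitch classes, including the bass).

F#, A, D#

The written figures ♯6 are shorthand for 6/3: the 3 is implied.
A third above F# in this key is A.
A sixth above F# in this key is D, raised to D# by the sharp.
Together with the bass F#, this spells D# diminished in first inversion.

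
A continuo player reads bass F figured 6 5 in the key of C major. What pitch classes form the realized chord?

The written figures 6 5 are shorthand for 6/5/3: the 3 is implied.
A third above F in this key is A.
A fifth above F in this key is C.
A sixth above F in this key is D.
Together with the bass F, this spells D minor seventh in first inversion.

F, A, C, D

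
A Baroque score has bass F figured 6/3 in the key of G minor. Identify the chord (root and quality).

The figures 6/3 indicate a triad in first inversion.
In first inversion the root lies a sixth above the bass: a sixth above F in G minor is D.
The chord tones are F, A, D, giving D minor.

D minor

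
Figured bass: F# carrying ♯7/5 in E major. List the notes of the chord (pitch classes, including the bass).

The written figures ♯7/5 are shorthand for 7/5/3: the 3 is implied.
A third above F# in this key is A.
A fifth above F# in this key is C#.
A seventh above F# in this key is E, raised to E# by the sharp.
Together with the bass F#, this spells F# minor-major seventh in root position.

F#, A, C#, E#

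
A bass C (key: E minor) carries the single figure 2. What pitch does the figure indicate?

Counting 1 letter step above C lands on D; in E minor, that letter is D.

D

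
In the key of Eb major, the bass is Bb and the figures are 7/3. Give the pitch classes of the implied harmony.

Bb, D, F, Ab

The written figures 7/3 are shorthand for 7/5/3: the 5 is implied.
A third above Bb in this key is D.
A fifth above Bb in this key is F.
A seventh above Bb in this key is Ab.
Together with the bass Bb, this spells Bb dominant seventh in root position.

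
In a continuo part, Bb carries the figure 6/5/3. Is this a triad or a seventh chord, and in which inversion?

Intervals of 6/5/3 above the bass form a seventh chord; the bass is the third, so this is first inversion.

seventh chord, first inversion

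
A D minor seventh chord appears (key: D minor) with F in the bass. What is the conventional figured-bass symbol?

F is the third of D minor seventh, so the chord is in first inversion.
A seventh chord in first inversion is figured 6/5/3, conventionally abbreviated 6/5.

6/5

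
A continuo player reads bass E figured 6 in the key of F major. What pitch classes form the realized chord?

E, G, C

The written figures 6 are shorthand for 6/3: the 3 is implied.
A third above E in this key is G.
A sixth above E in this key is C.
Together with the bass E, this spells C major in first inversion.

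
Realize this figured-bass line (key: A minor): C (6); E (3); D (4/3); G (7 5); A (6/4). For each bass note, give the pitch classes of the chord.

C, E, A | E, G, B | D, F, G, B | G, B, D, F | A, D, F

C (6/3): C, E, A.
E (5/3): E, G, B.
D (6/4/3): D, F, G, B.
G (7/5/3): G, B, D, F.
A (6/4): A, D, F.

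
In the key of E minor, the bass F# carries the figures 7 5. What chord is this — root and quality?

The figures 7 5 indicate a seventh chord in root position.
In root position the bass is the root, so the root is F#.
The chord tones are F#, A, C, E, giving F# half-diminished seventh.

F# half-diminished seventh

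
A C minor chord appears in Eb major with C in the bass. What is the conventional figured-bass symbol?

C is the root of C minor, so the chord is in root position.
A triad in root position is figured 5/3, conventionally abbreviated (no figures — root-position triad).

no figures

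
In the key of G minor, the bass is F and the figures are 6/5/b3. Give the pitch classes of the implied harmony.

F, Ab, C, D

A third above F in this key is A, lowered to Ab by the flat.
A fifth above F in this key is C.
A sixth above F in this key is D.
Together with the bass F, this spells D half-diminished seventh in first inversion.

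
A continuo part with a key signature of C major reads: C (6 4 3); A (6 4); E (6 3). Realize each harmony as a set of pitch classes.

C (6/4/3): C, E, F, A.
A (6/4): A, D, F.
E (6/3): E, G, C.

C, E, F, A | A, D, F | E, G, C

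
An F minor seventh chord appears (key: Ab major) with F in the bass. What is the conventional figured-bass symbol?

F is the root of F minor seventh, so the chord is in root position.
A seventh chord in root position is figured 7/5/3, conventionally abbreviated 7.

7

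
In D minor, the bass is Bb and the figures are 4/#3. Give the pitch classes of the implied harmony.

The written figures 4/#3 are shorthand for 6/4/3: the 6 is implied.
A third above Bb in this key is D, raised to D# by the sharp.
A fourth above Bb in this key is E.
A sixth above Bb in this key is G.

Bb, D#, E, G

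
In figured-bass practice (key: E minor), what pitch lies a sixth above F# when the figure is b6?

Counting 5 letter steps above F# lands on D; in E minor, that letter is D.
The b6 figure lowers it a semitone, giving Db.

Db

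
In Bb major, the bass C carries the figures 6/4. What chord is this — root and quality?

F major

The figures 6/4 indicate a triad in second inversion.
In second inversion the root lies a fourth above the bass: a fourth above C in Bb major is F.
The chord tones are C, F, A, giving F major.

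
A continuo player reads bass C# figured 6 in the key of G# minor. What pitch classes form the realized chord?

C#, E, A#

The written figures 6 are shorthand for 6/3: the 3 is implied.
A third above C# in this key is E.
A sixth above C# in this key is A#.
Together with the bass C#, this spells A# diminished in first inversion.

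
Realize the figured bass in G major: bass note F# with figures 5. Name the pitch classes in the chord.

F#, A, C

The written figures 5 are shorthand for 5/3: the 3 is implied.
A third above F# in this key is A.
A fifth above F# in this key is C.
Together with the bass F#, this spells F# diminished in root position.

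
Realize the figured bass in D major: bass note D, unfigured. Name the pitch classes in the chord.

An unfigured bass implies 5/3.
A third above D in this key is F#.
A fifth above D in this key is A.
Together with the bass D, this spells D major in root position.

D, F#, A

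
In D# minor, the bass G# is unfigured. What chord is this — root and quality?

An unfigured bass indicates a triad in root position.
In root position the bass is the root, so the root is G#.
The chord tones are G#, B, D#, giving G# minor.

G# minor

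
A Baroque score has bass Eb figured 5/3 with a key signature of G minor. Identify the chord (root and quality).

Eb major

The figures 5/3 indicate a triad in root position.
In root position the bass is the root, so the root is Eb.
The chord tones are Eb, G, Bb, giving Eb major.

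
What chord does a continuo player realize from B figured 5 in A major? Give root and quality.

The figures 5 indicate a triad in root position.
In root position the bass is the root, so the root is B.
The chord tones are B, D, F#, giving B minor.

B minor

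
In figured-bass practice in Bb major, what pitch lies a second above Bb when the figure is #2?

Counting 1 letter step above Bb lands on C; in Bb major, that letter is C.
The #2 figure raises it a semitone, giving C#.

C#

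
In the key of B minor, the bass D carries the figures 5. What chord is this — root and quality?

D major

The figures 5 indicate a triad in root position.
In root position the bass is the root, so the root is D.
The chord tones are D, F#, A, giving D major.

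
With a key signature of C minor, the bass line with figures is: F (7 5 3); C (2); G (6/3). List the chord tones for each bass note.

F (7/5/3): F, Ab, C, Eb.
C (6/4/2): C, D, F, Ab.
G (6/3): G, Bb, Eb.

F, Ab, C, Eb | C, D, F, Ab | G, Bb, Eb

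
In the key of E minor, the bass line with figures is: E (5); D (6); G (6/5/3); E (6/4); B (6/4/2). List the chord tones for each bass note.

E, G, B | D, F#, B | G, B, D, E | E, A, C | B, C, E, G

E (5/3): E, G, B.
D (6/3): D, F#, B.
G (6/5/3): G, B, D, E.
E (6/4): E, A, C.
B (6/4/2): B, C, E, G.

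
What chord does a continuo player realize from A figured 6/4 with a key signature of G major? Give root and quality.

The figures 6/4 indicate a triad in second inversion.
In second inversion the root lies a fourth above the bass: a fourth above A in G major is D.
The chord tones are A, D, F#, giving D major.

D major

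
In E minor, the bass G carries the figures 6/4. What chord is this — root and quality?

The figures 6/4 indicate a triad in second inversion.
In second inversion the root lies a fourth above the bass: a fourth above G in E minor is C.
The chord tones are G, C, E, giving C major.

C major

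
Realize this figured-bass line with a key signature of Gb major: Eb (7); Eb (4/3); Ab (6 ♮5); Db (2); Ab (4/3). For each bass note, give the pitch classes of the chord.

Eb (7/5/3): Eb, Gb, Bb, Db.
Eb (6/4/3): Eb, Gb, Ab, Cb.
Ab (6/♮5/3): Ab, Cb, E, F.
Db (6/4/2): Db, Eb, Gb, Bb.
Ab (6/4/3): Ab, Cb, Db, F.

Eb, Gb, Bb, Db | Eb, Gb, Ab, Cb | Ab, Cb, E, F | Db, Eb, Gb, Bb | Ab, Cb, Db, F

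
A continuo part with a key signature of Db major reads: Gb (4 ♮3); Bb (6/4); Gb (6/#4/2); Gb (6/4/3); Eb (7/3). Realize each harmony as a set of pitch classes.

Gb (6/4/♮3): Gb, B, C, Eb.
Bb (6/4): Bb, Eb, Gb.
Gb (6/#4/2): Gb, Ab, C#, Eb.
Gb (6/4/3): Gb, Bb, C, Eb.
Eb (7/5/3): Eb, Gb, Bb, Db.

Gb, B, C, Eb | Bb, Eb, Gb | Gb, Ab, C#, Eb | Gb, Bb, C, Eb | Eb, Gb, Bb, Db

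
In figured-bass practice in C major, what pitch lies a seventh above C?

B

Counting 6 letter steps above C lands on B; in C major, that letter is B.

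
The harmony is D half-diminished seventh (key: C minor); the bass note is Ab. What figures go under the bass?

4/3

Ab is the fifth of D half-diminished seventh, so the chord is in second inversion.
A seventh chord in second inversion is figured 6/4/3, conventionally abbreviated 4/3.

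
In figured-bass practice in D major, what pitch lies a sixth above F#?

D

Counting 5 letter steps above F# lands on D; in D major, that letter is D.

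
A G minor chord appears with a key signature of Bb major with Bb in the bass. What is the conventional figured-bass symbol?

6

Bb is the third of G minor, so the chord is in first inversion.
A triad in first inversion is figured 6/3, conventionally abbreviated 6.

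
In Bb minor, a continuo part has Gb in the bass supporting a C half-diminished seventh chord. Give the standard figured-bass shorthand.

4/3

Gb is the fifth of C half-diminished seventh, so the chord is in second inversion.
A seventh chord in second inversion is figured 6/4/3, conventionally abbreviated 4/3.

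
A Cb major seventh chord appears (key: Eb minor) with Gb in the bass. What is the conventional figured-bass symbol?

Gb is the fifth of Cb major seventh, so the chord is in second inversion.
A seventh chord in second inversion is figured 6/4/3, conventionally abbreviated 4/3.

4/3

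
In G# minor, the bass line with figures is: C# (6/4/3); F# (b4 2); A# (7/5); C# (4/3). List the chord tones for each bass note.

C# (6/4/3): C#, E, F#, A#.
F# (6/b4/2): F#, G#, Bb, D#.
A# (7/5/3): A#, C#, E, G#.
C# (6/4/3): C#, E, F#, A#.

C#, E, F#, A# | F#, G#, Bb, D# | A#, C#, E, G# | C#, E, F#, A#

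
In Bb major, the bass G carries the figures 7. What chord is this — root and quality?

The figures 7 indicate a seventh chord in root position.
In root position the bass is the root, so the root is G.
The chord tones are G, Bb, D, F, giving G minor seventh.

G minor seventh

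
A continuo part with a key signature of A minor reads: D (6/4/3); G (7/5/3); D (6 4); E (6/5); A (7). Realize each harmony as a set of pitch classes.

D (6/4/3): D, F, G, B.
G (7/5/3): G, B, D, F.
D (6/4): D, G, B.
E (6/5/3): E, G, B, C.
A (7/5/3): A, C, E, G.

D, F, G, B | G, B, D, F | D, G, B | E, G, B, C | A, C, E, G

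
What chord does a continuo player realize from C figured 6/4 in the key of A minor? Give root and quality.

F major

The figures 6/4 indicate a triad in second inversion.
In second inversion the root lies a fourth above the bass: a fourth above C in A minor is F.
The chord tones are C, F, A, giving F major.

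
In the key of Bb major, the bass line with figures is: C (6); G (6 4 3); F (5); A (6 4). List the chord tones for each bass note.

C (6/3): C, Eb, A.
G (6/4/3): G, Bb, C, Eb.
F (5/3): F, A, C.
A (6/4): A, D, F.

C, Eb, A | G, Bb, C, Eb | F, A, C | A, D, F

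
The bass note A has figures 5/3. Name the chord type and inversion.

Intervals of 5/3 above the bass form a triad; the bass is the root, so this is root position.

triad, root position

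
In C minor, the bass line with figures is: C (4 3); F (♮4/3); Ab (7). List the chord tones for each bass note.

C (6/4/3): C, Eb, F, Ab.
F (6/♮4/3): F, Ab, B, D.
Ab (7/5/3): Ab, C, Eb, G.

C, Eb, F, Ab | F, Ab, B, D | Ab, C, Eb, G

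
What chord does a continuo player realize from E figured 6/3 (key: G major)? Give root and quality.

The figures 6/3 indicate a triad in first inversion.
In first inversion the root lies a sixth above the bass: a sixth above E in G major is C.
The chord tones are E, G, C, giving C major.

C major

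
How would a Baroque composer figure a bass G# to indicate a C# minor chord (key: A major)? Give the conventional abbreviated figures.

G# is the fifth of C# minor, so the chord is in second inversion.
A triad in second inversion is figured 6/4, conventionally abbreviated 6/4.

6/4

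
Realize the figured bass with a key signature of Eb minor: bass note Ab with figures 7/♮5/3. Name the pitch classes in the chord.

A third above Ab in this key is Cb.
A fifth above Ab in this key is Eb, made natural (E) by the ♮ figure.
A seventh above Ab in this key is Gb.

Ab, Cb, E, Gb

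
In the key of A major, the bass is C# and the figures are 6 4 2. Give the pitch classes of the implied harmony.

A second above C# in this key is D.
A fourth above C# in this key is F#.
A sixth above C# in this key is A.
Together with the bass C#, this spells D major seventh in third inversion.

C#, D, F#, A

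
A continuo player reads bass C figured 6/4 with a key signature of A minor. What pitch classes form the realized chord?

C, F, A

A fourth above C in this key is F.
A sixth above C in this key is A.
Together with the bass C, this spells F major in second inversion.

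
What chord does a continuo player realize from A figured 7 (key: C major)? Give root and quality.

The figures 7 indicate a seventh chord in root position.
In root position the bass is the root, so the root is A.
The chord tones are A, C, E, G, giving A minor seventh.

A minor seventh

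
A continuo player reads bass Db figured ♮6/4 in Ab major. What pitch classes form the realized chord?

A fourth above Db in this key is G.
A sixth above Db in this key is Bb, made natural (B) by the ♮ figure.

Db, G, B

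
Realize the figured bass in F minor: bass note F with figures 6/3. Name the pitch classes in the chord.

A third above F in this key is Ab.
A sixth above F in this key is Db.
Together with the bass F, this spells Db major in first inversion.

F, Ab, Db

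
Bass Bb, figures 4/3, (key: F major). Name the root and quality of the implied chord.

The figures 4/3 indicate a seventh chord in second inversion.
In second inversion the root lies a fourth above the bass: a fourth above Bb in F major is E.
The chord tones are Bb, D, E, G, giving E half-diminished seventh.

E half-diminished seventh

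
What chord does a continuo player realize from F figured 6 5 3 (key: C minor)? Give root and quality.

The figures 6 5 3 indicate a seventh chord in first inversion.
In first inversion the root lies a sixth above the bass: a sixth above F in C minor is D.
The chord tones are F, Ab, C, D, giving D half-diminished seventh.

D half-diminished seventh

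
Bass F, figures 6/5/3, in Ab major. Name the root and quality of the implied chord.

The figures 6/5/3 indicate a seventh chord in first inversion.
In first inversion the root lies a sixth above the bass: a sixth above F in Ab major is Db.
The chord tones are F, Ab, C, Db, giving Db major seventh.

Db major seventh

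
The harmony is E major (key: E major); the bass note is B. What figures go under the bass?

B is the fifth of E major, so the chord is in second inversion.
A triad in second inversion is figured 6/4, conventionally abbreviated 6/4.

6/4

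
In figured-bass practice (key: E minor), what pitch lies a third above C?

E

Counting 2 letter steps above C lands on E; in E minor, that letter is E.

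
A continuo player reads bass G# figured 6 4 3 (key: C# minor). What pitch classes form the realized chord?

A third above G# in this key is B.
A fourth above G# in this key is C#.
A sixth above G# in this key is E.
Together with the bass G#, this spells C# minor seventh in second inversion.

G#, B, C#, E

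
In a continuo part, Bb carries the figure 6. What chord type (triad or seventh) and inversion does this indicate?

triad, first inversion

6 is shorthand for 6/3.
Intervals of 6/3 above the bass form a triad; the bass is the third, so this is first inversion.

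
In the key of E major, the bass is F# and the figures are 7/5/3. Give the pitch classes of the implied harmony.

F#, A, C#, E

A third above F# in this key is A.
A fifth above F# in this key is C#.
A seventh above F# in this key is E.
Together with the bass F#, this spells F# minor seventh in root position.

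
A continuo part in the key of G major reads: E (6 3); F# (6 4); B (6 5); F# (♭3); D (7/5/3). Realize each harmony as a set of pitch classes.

E, G, C | F#, B, D | B, D, F#, G | F#, Ab, C | D, F#, A, C

E (6/3): E, G, C.
F# (6/4): F#, B, D.
B (6/5/3): B, D, F#, G.
F# (5/b3): F#, Ab, C.
D (7/5/3): D, F#, A, C.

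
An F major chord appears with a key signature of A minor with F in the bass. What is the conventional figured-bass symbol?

F is the root of F major, so the chord is in root position.
A triad in root position is figured 5/3, conventionally abbreviated (no figures — root-position triad).

no figures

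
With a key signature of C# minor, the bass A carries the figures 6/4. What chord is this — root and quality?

D# diminished

The figures 6/4 indicate a triad in second inversion.
In second inversion the root lies a fourth above the bass: a fourth above A in C# minor is D#.
The chord tones are A, D#, F#, giving D# diminished.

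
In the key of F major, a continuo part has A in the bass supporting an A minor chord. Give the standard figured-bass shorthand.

no figures

A is the root of A minor, so the chord is in root position.
A triad in root position is figured 5/3, conventionally abbreviated (no figures — root-position triad).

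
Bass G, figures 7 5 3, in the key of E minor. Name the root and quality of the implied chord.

The figures 7 5 3 indicate a seventh chord in root position.
In root position the bass is the root, so the root is G.
The chord tones are G, B, D, F#, giving G major seventh.

G major seventh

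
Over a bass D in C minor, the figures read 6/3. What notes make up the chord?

A third above D in this key is F.
A sixth above D in this key is Bb.
Together with the bass D, this spells Bb major in first inversion.

D, F, Bb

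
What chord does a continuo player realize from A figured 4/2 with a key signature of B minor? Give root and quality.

B minor seventh

The figures 4/2 indicate a seventh chord in third inversion.
In third inversion the root lies a second above the bass: a second above A in B minor is B.
The chord tones are A, B, D, F#, giving B minor seventh.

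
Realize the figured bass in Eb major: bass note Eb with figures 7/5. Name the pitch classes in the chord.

Eb, G, Bb, D

The written figures 7/5 are shorthand for 7/5/3: the 3 is implied.
A third above Eb in this key is G.
A fifth above Eb in this key is Bb.
A seventh above Eb in this key is D.
Together with the bass Eb, this spells Eb major seventh in root position.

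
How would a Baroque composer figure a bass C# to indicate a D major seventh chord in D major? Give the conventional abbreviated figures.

4/2

C# is the seventh of D major seventh, so the chord is in third inversion.
A seventh chord in third inversion is figured 6/4/2, conventionally abbreviated 4/2.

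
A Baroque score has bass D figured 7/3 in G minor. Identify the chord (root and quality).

D minor seventh

The figures 7/3 indicate a seventh chord in root position.
In root position the bass is the root, so the root is D.
The chord tones are D, F, A, C, giving D minor seventh.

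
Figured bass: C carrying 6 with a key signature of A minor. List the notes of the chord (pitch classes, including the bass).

The written figures 6 are shorthand for 6/3: the 3 is implied.
A third above C in this key is E.
A sixth above C in this key is A.
Together with the bass C, this spells A minor in first inversion.

C, E, A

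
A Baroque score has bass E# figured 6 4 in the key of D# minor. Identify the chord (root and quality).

The figures 6 4 indicate a triad in second inversion.
In second inversion the root lies a fourth above the bass: a fourth above E# in D# minor is A#.
The chord tones are E#, A#, C#, giving A# minor.

A# minor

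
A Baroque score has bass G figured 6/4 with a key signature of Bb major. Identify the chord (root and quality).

C minor

The figures 6/4 indicate a triad in second inversion.
In second inversion the root lies a fourth above the bass: a fourth above G in Bb major is C.
The chord tones are G, C, Eb, giving C minor.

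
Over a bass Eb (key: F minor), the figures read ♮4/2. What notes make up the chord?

The written figures ♮4/2 are shorthand for 6/4/2: the 6 is implied.
A second above Eb in this key is F.
A fourth above Eb in this key is Ab, made natural (A) by the ♮ figure.
A sixth above Eb in this key is C.
Together with the bass Eb, this spells F dominant seventh in third inversion.

Eb, F, A, C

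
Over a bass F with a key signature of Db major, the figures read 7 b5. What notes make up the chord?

The written figures 7 b5 are shorthand for 7/5/3: the 3 is implied.
A third above F in this key is Ab.
A fifth above F in this key is C, lowered to Cb by the flat.
A seventh above F in this key is Eb.
Together with the bass F, this spells F half-diminished seventh in root position.

F, Ab, Cb, Eb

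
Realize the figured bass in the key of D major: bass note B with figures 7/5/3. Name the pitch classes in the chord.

B, D, F#, A

A third above B in this key is D.
A fifth above B in this key is F#.
A seventh above B in this key is A.
Together with the bass B, this spells B minor seventh in root position.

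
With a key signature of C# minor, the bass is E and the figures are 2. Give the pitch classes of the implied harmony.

E, F#, A, C#

The written figures 2 are shorthand for 6/4/2: the 6/4 are implied.
A second above E in this key is F#.
A fourth above E in this key is A.
A sixth above E in this key is C#.
Together with the bass E, this spells F# minor seventh in third inversion.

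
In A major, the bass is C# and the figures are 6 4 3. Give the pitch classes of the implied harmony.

C#, E, F#, A

A third above C# in this key is E.
A fourth above C# in this key is F#.
A sixth above C# in this key is A.
Together with the bass C#, this spells F# minor seventh in second inversion.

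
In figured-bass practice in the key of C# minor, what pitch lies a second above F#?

Counting 1 letter step above F# lands on G; in C# minor, that letter is G#.

G#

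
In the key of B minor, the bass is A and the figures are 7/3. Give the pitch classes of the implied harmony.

A, C#, E, G

The written figures 7/3 are shorthand for 7/5/3: the 5 is implied.
A third above A in this key is C#.
A fifth above A in this key is E.
A seventh above A in this key is G.
Together with the bass A, this spells A dominant seventh in root position.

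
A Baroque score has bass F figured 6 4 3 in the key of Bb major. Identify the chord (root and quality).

The figures 6 4 3 indicate a seventh chord in second inversion.
In second inversion the root lies a fourth above the bass: a fourth above F in Bb major is Bb.
The chord tones are F, A, Bb, D, giving Bb major seventh.

Bb major seventh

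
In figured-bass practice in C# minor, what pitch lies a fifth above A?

Counting 4 letter steps above A lands on E; in C# minor, that letter is E.

E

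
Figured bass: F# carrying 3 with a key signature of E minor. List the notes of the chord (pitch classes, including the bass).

F#, A, C

The written figures 3 are shorthand for 5/3: the 5 is implied.
A third above F# in this key is A.
A fifth above F# in this key is C.
Together with the bass F#, this spells F# diminished in root position.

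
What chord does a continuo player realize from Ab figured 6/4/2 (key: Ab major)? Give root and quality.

Bb minor seventh

The figures 6/4/2 indicate a seventh chord in third inversion.
In third inversion the root lies a second above the bass: a second above Ab in Ab major is Bb.
The chord tones are Ab, Bb, Db, F, giving Bb minor seventh.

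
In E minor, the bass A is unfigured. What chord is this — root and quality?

A minor

An unfigured bass indicates a triad in root position.
In root position the bass is the root, so the root is A.
The chord tones are A, C, E, giving A minor.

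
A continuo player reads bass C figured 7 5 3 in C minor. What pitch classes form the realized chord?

C, Eb, G, Bb

A third above C in this key is Eb.
A fifth above C in this key is G.
A seventh above C in this key is Bb.
Together with the bass C, this spells C minor seventh in root position.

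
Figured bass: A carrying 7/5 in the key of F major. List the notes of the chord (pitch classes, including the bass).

A, C, E, G

The written figures 7/5 are shorthand for 7/5/3: the 3 is implied.
A third above A in this key is C.
A fifth above A in this key is E.
A seventh above A in this key is G.
Together with the bass A, this spells A minor seventh in root position.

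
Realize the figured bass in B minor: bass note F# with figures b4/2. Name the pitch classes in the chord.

The written figures b4/2 are shorthand for 6/4/2: the 6 is implied.
A second above F# in this key is G.
A fourth above F# in this key is B, lowered to Bb by the flat.
A sixth above F# in this key is D.
Together with the bass F#, this spells G minor-major seventh in third inversion.

F#, G, Bb, D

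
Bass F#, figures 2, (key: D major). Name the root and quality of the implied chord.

The figures 2 indicate a seventh chord in third inversion.
In third inversion the root lies a second above the bass: a second above F# in D major is G.
The chord tones are F#, G, B, D, giving G major seventh.

G major seventh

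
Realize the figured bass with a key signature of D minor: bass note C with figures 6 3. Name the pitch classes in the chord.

C, E, A

A third above C in this key is E.
A sixth above C in this key is A.
Together with the bass C, this spells A minor in first inversion.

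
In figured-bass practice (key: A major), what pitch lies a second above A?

B

Counting 1 letter step above A lands on B; in A major, that letter is B.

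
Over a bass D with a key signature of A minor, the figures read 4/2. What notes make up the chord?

The written figures 4/2 are shorthand for 6/4/2: the 6 is implied.
A second above D in this key is E.
A fourth above D in this key is G.
A sixth above D in this key is B.
Together with the bass D, this spells E minor seventh in third inversion.

D, E, G, B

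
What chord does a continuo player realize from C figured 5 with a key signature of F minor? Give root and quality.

The figures 5 indicate a triad in root position.
In root position the bass is the root, so the root is C.
The chord tones are C, Eb, G, giving C minor.

C minor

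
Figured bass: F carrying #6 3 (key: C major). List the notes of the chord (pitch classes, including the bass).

F, A, D#

A third above F in this key is A.
A sixth above F in this key is D, raised to D# by the sharp.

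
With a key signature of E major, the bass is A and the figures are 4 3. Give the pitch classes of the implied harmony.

The written figures 4 3 are shorthand for 6/4/3: the 6 is implied.
A third above A in this key is C#.
A fourth above A in this key is D#.
A sixth above A in this key is F#.
Together with the bass A, this spells D# half-diminished seventh in second inversion.

A, C#, D#, F#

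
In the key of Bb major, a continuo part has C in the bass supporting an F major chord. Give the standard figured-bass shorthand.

6/4

C is the fifth of F major, so the chord is in second inversion.
A triad in second inversion is figured 6/4, conventionally abbreviated 6/4.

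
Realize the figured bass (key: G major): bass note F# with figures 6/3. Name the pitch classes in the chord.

F#, A, D

A third above F# in this key is A.
A sixth above F# in this key is D.
Together with the bass F#, this spells D major in first inversion.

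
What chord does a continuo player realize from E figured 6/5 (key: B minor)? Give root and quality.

C# half-diminished seventh

The figures 6/5 indicate a seventh chord in first inversion.
In first inversion the root lies a sixth above the bass: a sixth above E in B minor is C#.
The chord tones are E, G, B, C#, giving C# half-diminished seventh.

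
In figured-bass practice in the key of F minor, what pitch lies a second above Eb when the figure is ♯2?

Counting 1 letter step above Eb lands on F; in F minor, that letter is F.
The #2 figure raises it a semitone, giving F#.

F#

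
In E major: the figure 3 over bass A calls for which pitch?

C#

Counting 2 letter steps above A lands on C; in E major, that letter is C#.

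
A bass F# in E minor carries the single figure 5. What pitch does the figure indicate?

Counting 4 letter steps above F# lands on C; in E minor, that letter is C.

C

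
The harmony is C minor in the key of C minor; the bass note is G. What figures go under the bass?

6/4

G is the fifth of C minor, so the chord is in second inversion.
A triad in second inversion is figured 6/4, conventionally abbreviated 6/4.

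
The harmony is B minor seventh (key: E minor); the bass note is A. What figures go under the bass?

A is the seventh of B minor seventh, so the chord is in third inversion.
A seventh chord in third inversion is figured 6/4/2, conventionally abbreviated 4/2.

4/2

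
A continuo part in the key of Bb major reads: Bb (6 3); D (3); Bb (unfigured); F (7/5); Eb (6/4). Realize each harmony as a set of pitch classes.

Bb, D, G | D, F, A | Bb, D, F | F, A, C, Eb | Eb, A, C

Bb (6/3): Bb, D, G.
D (5/3): D, F, A.
Bb (5/3): Bb, D, F.
F (7/5/3): F, A, C, Eb.
Eb (6/4): Eb, A, C.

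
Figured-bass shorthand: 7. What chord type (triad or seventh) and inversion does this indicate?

7 is shorthand for 7/5/3.
Intervals of 7/5/3 above the bass form a seventh chord; the bass is the root, so this is root position.

seventh chord, root position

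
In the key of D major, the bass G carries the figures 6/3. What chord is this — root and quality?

The figures 6/3 indicate a triad in first inversion.
In first inversion the root lies a sixth above the bass: a sixth above G in D major is E.
The chord tones are G, B, E, giving E minor.

E minor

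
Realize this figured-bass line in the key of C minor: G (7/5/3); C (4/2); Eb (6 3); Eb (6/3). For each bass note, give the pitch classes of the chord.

G (7/5/3): G, Bb, D, F.
C (6/4/2): C, D, F, Ab.
Eb (6/3): Eb, G, C.
Eb (6/3): Eb, G, C.

G, Bb, D, F | C, D, F, Ab | Eb, G, C | Eb, G, C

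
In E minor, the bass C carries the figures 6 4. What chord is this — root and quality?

The figures 6 4 indicate a triad in second inversion.
In second inversion the root lies a fourth above the bass: a fourth above C in E minor is F#.
The chord tones are C, F#, A, giving F# diminished.

F# diminished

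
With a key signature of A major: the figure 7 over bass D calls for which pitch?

C#

Counting 6 letter steps above D lands on C; in A major, that letter is C#.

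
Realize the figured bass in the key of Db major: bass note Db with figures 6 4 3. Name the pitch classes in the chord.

A third above Db in this key is F.
A fourth above Db in this key is Gb.
A sixth above Db in this key is Bb.
Together with the bass Db, this spells Gb major seventh in second inversion.

Db, F, Gb, Bb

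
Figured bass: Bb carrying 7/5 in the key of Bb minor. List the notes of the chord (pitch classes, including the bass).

The written figures 7/5 are shorthand for 7/5/3: the 3 is implied.
A third above Bb in this key is Db.
A fifth above Bb in this key is F.
A seventh above Bb in this key is Ab.
Together with the bass Bb, this spells Bb minor seventh in root position.

Bb, Db, F, Ab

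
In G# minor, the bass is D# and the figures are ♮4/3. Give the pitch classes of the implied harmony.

The written figures ♮4/3 are shorthand for 6/4/3: the 6 is implied.
A third above D# in this key is F#.
A fourth above D# in this key is G#, made natural (G) by the ♮ figure.
A sixth above D# in this key is B.
Together with the bass D#, this spells G augmented major seventh in second inversion.

D#, F#, G, B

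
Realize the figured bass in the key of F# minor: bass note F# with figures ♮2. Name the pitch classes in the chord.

The written figures ♮2 are shorthand for 6/4/2: the 6/4 are implied.
A second above F# in this key is G#, made natural (G) by the ♮ figure.
A fourth above F# in this key is B.
A sixth above F# in this key is D.
Together with the bass F#, this spells G major seventh in third inversion.

F#, G, B, D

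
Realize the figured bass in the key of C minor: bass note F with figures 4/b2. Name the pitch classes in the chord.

The written figures 4/b2 are shorthand for 6/4/2: the 6 is implied.
A second above F in this key is G, lowered to Gb by the flat.
A fourth above F in this key is Bb.
A sixth above F in this key is D.
Together with the bass F, this spells Gb augmented major seventh in third inversion.

F, Gb, Bb, D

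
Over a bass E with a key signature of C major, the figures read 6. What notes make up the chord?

E, G, C

The written figures 6 are shorthand for 6/3: the 3 is implied.
A third above E in this key is G.
A sixth above E in this key is C.
Together with the bass E, this spells C major in first inversion.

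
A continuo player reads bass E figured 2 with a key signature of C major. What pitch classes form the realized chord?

E, F, A, C

The written figures 2 are shorthand for 6/4/2: the 6/4 are implied.
A second above E in this key is F.
A fourth above E in this key is A.
A sixth above E in this key is C.
Together with the bass E, this spells F major seventh in third inversion.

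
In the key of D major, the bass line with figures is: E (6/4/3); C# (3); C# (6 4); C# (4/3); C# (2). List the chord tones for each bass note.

E, G, A, C# | C#, E, G | C#, F#, A | C#, E, F#, A | C#, D, F#, A

E (6/4/3): E, G, A, C#.
C# (5/3): C#, E, G.
C# (6/4): C#, F#, A.
C# (6/4/3): C#, E, F#, A.
C# (6/4/2): C#, D, F#, A.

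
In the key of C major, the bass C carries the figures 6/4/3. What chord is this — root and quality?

F major seventh

The figures 6/4/3 indicate a seventh chord in second inversion.
In second inversion the root lies a fourth above the bass: a fourth above C in C major is F.
The chord tones are C, E, F, A, giving F major seventh.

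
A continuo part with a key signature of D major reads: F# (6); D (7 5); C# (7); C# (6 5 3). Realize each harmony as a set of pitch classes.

F#, A, D | D, F#, A, C# | C#, E, G, B | C#, E, G, A

F# (6/3): F#, A, D.
D (7/5/3): D, F#, A, C#.
C# (7/5/3): C#, E, G, B.
C# (6/5/3): C#, E, G, A.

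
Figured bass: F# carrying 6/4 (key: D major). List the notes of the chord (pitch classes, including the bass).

A fourth above F# in this key is B.
A sixth above F# in this key is D.
Together with the bass F#, this spells B minor in second inversion.

F#, B, D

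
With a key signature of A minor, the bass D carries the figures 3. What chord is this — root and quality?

D minor

The figures 3 indicate a triad in root position.
In root position the bass is the root, so the root is D.
The chord tones are D, F, A, giving D minor.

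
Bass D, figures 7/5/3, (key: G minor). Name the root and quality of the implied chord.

D minor seventh

The figures 7/5/3 indicate a seventh chord in root position.
In root position the bass is the root, so the root is D.
The chord tones are D, F, A, C, giving D minor seventh.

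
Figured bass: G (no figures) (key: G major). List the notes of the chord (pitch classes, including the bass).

An unfigured bass implies 5/3.
A third above G in this key is B.
A fifth above G in this key is D.
Together with the bass G, this spells G major in root position.

G, B, D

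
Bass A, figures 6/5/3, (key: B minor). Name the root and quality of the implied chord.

F# minor seventh

The figures 6/5/3 indicate a seventh chord in first inversion.
In first inversion the root lies a sixth above the bass: a sixth above A in B minor is F#.
The chord tones are A, C#, E, F#, giving F# minor seventh.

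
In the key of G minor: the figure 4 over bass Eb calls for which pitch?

A

Counting 3 letter steps above Eb lands on A; in G minor, that letter is A.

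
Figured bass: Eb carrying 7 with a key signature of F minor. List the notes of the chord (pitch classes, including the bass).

Eb, G, Bb, Db

The written figures 7 are shorthand for 7/5/3: the 5/3 are implied.
A third above Eb in this key is G.
A fifth above Eb in this key is Bb.
A seventh above Eb in this key is Db.
Together with the bass Eb, this spells Eb dominant seventh in root position.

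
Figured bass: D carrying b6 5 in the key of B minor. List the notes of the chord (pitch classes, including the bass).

The written figures b6 5 are shorthand for 6/5/3: the 3 is implied.
A third above D in this key is F#.
A fifth above D in this key is A.
A sixth above D in this key is B, lowered to Bb by the flat.
Together with the bass D, this spells Bb augmented major seventh in first inversion.

D, F#, A, Bb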